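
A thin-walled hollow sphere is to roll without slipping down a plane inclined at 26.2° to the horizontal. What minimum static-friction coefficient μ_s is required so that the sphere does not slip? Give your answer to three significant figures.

μ_min ≈ 0.197

With I = (2/3)MR², the ratio k = I/(MR²) is 2/3.
Along the incline Mg sinθ − f = Ma, and torque about the center fR = Iα = kMR²(a/R) gives f = kMa.
These give a = g sinθ/(1+k) and the required friction f = kMg sinθ/(1+k).
With N = Mg cosθ, the no-slip condition f ≤ μN gives μ_min = f/N = k tanθ/(1+k).
μ_min = (2/3) × tan26.2° / 1.667 ≈ 0.197.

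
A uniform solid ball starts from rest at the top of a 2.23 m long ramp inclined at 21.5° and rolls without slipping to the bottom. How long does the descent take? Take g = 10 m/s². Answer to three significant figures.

Here I = (2/5)MR², so the shape factor k = I/(MR²) = 0.4.
Newton's second law down the slope: Mg sinθ − f = Ma. The torque equation fR = Iα (with α = a/R) gives f = kMa.
Hence a = g sinθ/(1+k) = 10×sin21.5°/1.4 = 2.618 m/s².
With constant a from rest, t = √(2L/a) = √(2·2.23/2.618) ≈ 1.31 s.

t ≈ 1.31 s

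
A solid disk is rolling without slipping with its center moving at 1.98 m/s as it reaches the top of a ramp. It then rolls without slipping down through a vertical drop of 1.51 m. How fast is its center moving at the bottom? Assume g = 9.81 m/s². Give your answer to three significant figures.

With I = (1/2)MR², the ratio k = I/(MR²) is 0.5.
Rolling without slipping gives ω = v/R, so the total kinetic energy is ½Mv² + ½Iω² = ½(1+k)Mv² = (3/4)Mv².
Conserving energy between top and bottom: (3/4)Mv² = (3/4)Mv₀² + Mgh, hence v² = v₀² + 2gh/(1+k).
v = √(1.98² + 2×9.81×1.51/1.5) = √23.67 ≈ 4.87 m/s.

v ≈ 4.87 m/s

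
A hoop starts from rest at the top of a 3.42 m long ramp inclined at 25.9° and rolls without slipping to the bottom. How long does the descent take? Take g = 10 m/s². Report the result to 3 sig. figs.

Here I = MR², so the shape factor k = I/(MR²) = 1.
Along the incline Mg sinθ − f = Ma, and torque about the center fR = Iα = kMR²(a/R) gives f = kMa.
Hence a = g sinθ/(1+k) = 10×sin25.9°/2 = 2.184 m/s².
With constant a from rest, t = √(2L/a) = √(2·3.42/2.184) ≈ 1.77 s.

t ≈ 1.77 s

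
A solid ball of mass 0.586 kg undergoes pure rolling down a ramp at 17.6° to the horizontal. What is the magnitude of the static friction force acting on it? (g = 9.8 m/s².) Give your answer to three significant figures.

f ≈ 0.496 N

With I = (2/5)MR², the ratio k = I/(MR²) is 0.4.
Newton's second law down the slope: Mg sinθ − f = Ma. The torque equation fR = Iα (with α = a/R) gives f = kMa.
Combining, a = g sinθ/(1+k) and f = kMa = kMg sinθ/(1+k).
f = 0.4 × 0.586 × 9.8 × sin17.6° / 1.4 ≈ 0.496 N.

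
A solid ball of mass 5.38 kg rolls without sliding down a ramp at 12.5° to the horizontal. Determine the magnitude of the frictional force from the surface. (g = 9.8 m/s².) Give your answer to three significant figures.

f ≈ 3.26 N

The moment of inertia is (2/5)MR², giving k ≡ I/(MR²) = 0.4.
Newton's second law down the slope: Mg sinθ − f = Ma. The torque equation fR = Iα (with α = a/R) gives f = kMa.
Combining, a = g sinθ/(1+k) and f = kMa = kMg sinθ/(1+k).
f = 0.4 × 5.38 × 9.8 × sin12.5° / 1.4 ≈ 3.26 N.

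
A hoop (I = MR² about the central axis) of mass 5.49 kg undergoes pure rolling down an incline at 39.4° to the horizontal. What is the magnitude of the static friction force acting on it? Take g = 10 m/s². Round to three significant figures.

For this body I = MR², i.e. k = I/(MR²) = 1.
Translational: Mg sinθ − f = Ma. Rotational about the CM: fR = Iα = kMRa, so f = kMa.
Combining, a = g sinθ/(1+k) and f = kMa = kMg sinθ/(1+k).
f = 1 × 5.49 × 10 × sin39.4° / 2 ≈ 17.4 N.

f ≈ 17.4 N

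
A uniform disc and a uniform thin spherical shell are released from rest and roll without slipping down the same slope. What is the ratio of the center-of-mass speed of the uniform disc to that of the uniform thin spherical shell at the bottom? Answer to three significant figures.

Each satisfies Mgh = ½(1+k)Mv² with k = I/(MR²), so v ∝ 1/√(1+k).
For the uniform disc k = 0.5; for the uniform thin spherical shell k = 2/3.
v₁/v₂ = √((1+k₂)/(1+k₁)) = √(1.667/1.5) ≈ 1.05.

v_ratio ≈ 1.05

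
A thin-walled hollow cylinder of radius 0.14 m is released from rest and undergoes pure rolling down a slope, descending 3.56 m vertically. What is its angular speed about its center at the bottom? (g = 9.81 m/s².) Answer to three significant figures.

ω ≈ 42.2 rad/s

With I = MR², the ratio k = I/(MR²) is 1.
Pure rolling means v = ωR; then KE = ½Mv² + ½I(v/R)² = ½(1+k)Mv² = Mv².
Energy conservation Mgh = ½(1+k)Mv² gives v = √(2gh/(1+k)) = √(2 × 9.81 × 3.56 / 2) = 5.91 m/s.
The angular speed follows from ω = v/R = 5.91/0.14 ≈ 42.2 rad/s.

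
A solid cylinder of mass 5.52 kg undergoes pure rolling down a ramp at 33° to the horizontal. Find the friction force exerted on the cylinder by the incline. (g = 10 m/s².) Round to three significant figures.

With I = (1/2)MR², the ratio k = I/(MR²) is 0.5.
Along the incline Mg sinθ − f = Ma, and torque about the center fR = Iα = kMR²(a/R) gives f = kMa.
Combining, a = g sinθ/(1+k) and f = kMa = kMg sinθ/(1+k).
f = 0.5 × 5.52 × 10 × sin33° / 1.5 ≈ 10.0 N.

f ≈ 10.0 N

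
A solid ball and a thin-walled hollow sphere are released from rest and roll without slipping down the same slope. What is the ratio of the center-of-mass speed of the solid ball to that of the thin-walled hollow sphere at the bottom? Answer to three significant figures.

Each satisfies Mgh = ½(1+k)Mv² with k = I/(MR²), so v ∝ 1/√(1+k).
For the solid ball k = 0.4; for the thin-walled hollow sphere k = 2/3.
v₁/v₂ = √((1+k₂)/(1+k₁)) = √(1.667/1.4) ≈ 1.09.

v_ratio ≈ 1.09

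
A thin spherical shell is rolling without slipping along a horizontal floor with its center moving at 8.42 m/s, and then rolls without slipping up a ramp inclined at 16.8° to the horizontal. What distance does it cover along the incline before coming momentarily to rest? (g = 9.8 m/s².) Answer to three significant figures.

d ≈ 20.9 m

For this body I = (2/3)MR², i.e. k = I/(MR²) = 2/3.
The rolling condition ω = v/R makes the rotational term ½I(v/R)² = ½kMv², so KE_total = ½(1+k)Mv² = (5/6)Mv².
Setting this equal to Mgh gives the vertical rise h = (1+k)v₀²/(2g) = 1.667×8.42²/(2×9.8) = 6.029 m.
The distance along the slope is d = h/sinθ = 6.029/sin16.8° ≈ 20.9 m.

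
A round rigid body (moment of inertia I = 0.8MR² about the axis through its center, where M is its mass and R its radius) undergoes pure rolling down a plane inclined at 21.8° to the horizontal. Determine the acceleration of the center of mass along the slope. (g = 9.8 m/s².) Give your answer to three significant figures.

a ≈ 2.02 m/s²

The moment of inertia is 0.8MR², giving k ≡ I/(MR²) = 0.8.
Newton's second law down the slope: Mg sinθ − f = Ma. The torque equation fR = Iα (with α = a/R) gives f = kMa.
Eliminating f: Mg sinθ = (1+k)Ma, so a = g sinθ/(1+k) = 9.8 × sin21.8° / 1.8 ≈ 2.02 m/s².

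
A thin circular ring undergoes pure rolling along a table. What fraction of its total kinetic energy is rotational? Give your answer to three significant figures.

For this body I = MR², i.e. k = I/(MR²) = 1.
With ω = v/R, KE_trans = ½Mv² and KE_rot = ½Iω² = ½kMv², so KE_total = ½(1+k)Mv².
The rotational fraction is therefore k/(1+k) = 1/2 ≈ 0.500.

fraction ≈ 0.500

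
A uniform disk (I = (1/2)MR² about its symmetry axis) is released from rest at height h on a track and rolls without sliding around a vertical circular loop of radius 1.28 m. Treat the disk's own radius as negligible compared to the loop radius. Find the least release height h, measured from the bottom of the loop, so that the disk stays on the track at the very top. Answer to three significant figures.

The moment of inertia is (1/2)MR², giving k ≡ I/(MR²) = 0.5.
At the top of the loop, the minimum-contact condition is Mg = Mv_top²/r, so v_top² = gr.
With ω = v/R, the kinetic energy at speed v is ½(1+k)Mv² = (3/4)Mv².
Energy conservation from release (height h) to the top (height 2r): Mgh = Mg(2r) + (3/4)M·gr.
Thus h_min = 2r + (1+k)r/2 = r(2 + 1.5/2) = 1.28 × 2.75 ≈ 3.52 m.

h_min ≈ 3.52 m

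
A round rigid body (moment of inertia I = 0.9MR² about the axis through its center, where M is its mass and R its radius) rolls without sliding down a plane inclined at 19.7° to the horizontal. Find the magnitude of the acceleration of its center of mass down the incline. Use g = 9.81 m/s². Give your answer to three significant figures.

a ≈ 1.74 m/s²

Here I = 0.9MR², so the shape factor k = I/(MR²) = 0.9.
Newton's second law down the slope: Mg sinθ − f = Ma. The torque equation fR = Iα (with α = a/R) gives f = kMa.
Eliminating f: Mg sinθ = (1+k)Ma, so a = g sinθ/(1+k) = 9.81 × sin19.7° / 1.9 ≈ 1.74 m/s².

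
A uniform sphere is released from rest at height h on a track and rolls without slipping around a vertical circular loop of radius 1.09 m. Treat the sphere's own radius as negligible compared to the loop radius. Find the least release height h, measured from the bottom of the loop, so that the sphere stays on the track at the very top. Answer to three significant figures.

h_min ≈ 2.94 m

Here I = (2/5)MR², so the shape factor k = I/(MR²) = 0.4.
At the top, contact is just lost when gravity alone supplies the centripetal force: Mg = Mv_top²/r, i.e. v_top² = gr.
With ω = v/R, the kinetic energy at speed v is ½(1+k)Mv² = (7/10)Mv².
Energy conservation from release (height h) to the top (height 2r): Mgh = Mg(2r) + (7/10)M·gr.
Thus h_min = 2r + (1+k)r/2 = r(2 + 1.4/2) = 1.09 × 2.7 ≈ 2.94 m.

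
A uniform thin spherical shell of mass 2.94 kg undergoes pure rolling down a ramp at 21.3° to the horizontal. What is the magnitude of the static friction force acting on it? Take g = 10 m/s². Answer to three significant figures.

With I = (2/3)MR², the ratio k = I/(MR²) is 2/3.
Along the incline Mg sinθ − f = Ma, and torque about the center fR = Iα = kMR²(a/R) gives f = kMa.
Combining, a = g sinθ/(1+k) and f = kMa = kMg sinθ/(1+k).
f = (2/3) × 2.94 × 10 × sin21.3° / 1.667 ≈ 4.27 N.

f ≈ 4.27 N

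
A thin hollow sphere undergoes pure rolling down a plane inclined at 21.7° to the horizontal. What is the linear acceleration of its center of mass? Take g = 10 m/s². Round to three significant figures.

For this body I = (2/3)MR², i.e. k = I/(MR²) = 2/3.
Translational: Mg sinθ − f = Ma. Rotational about the CM: fR = Iα = kMRa, so f = kMa.
Eliminating f: Mg sinθ = (1+k)Ma, so a = g sinθ/(1+k) = 10 × sin21.7° / 1.667 ≈ 2.22 m/s².

a ≈ 2.22 m/s²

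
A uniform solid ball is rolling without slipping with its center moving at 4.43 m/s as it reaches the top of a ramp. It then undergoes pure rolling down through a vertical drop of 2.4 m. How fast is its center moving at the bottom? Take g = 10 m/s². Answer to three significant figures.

v ≈ 7.34 m/s

With I = (2/5)MR², the ratio k = I/(MR²) is 0.4.
Pure rolling means v = ωR; then KE = ½Mv² + ½I(v/R)² = ½(1+k)Mv² = (7/10)Mv².
Conserving energy between top and bottom: (7/10)Mv² = (7/10)Mv₀² + Mgh, hence v² = v₀² + 2gh/(1+k).
v = √(4.43² + 2×10×2.4/1.4) = √53.91 ≈ 7.34 m/s.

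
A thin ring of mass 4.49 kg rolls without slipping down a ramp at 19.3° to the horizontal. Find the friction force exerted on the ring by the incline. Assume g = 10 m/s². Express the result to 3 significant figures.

f ≈ 7.42 N

For this body I = MR², i.e. k = I/(MR²) = 1.
Along the incline Mg sinθ − f = Ma, and torque about the center fR = Iα = kMR²(a/R) gives f = kMa.
Combining, a = g sinθ/(1+k) and f = kMa = kMg sinθ/(1+k).
f = 1 × 4.49 × 10 × sin19.3° / 2 ≈ 7.42 N.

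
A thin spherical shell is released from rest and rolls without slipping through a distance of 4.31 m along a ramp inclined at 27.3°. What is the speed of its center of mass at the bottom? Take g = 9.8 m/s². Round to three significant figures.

For this body I = (2/3)MR², i.e. k = I/(MR²) = 2/3.
Pure rolling means v = ωR; then KE = ½Mv² + ½I(v/R)² = ½(1+k)Mv² = (5/6)Mv².
The vertical drop is h = L sinθ = 4.31 × sin27.3° = 1.977 m.
Setting Mgh = (5/6)Mv² gives v = √(2gh/(1+k)) = √(2·9.8·1.977/1.667) ≈ 4.82 m/s.

v ≈ 4.82 m/s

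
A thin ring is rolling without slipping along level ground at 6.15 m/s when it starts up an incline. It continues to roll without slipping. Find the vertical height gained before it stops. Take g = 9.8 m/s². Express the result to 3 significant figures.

h ≈ 3.86 m

The moment of inertia is MR², giving k ≡ I/(MR²) = 1.
Pure rolling means v = ωR; then KE = ½Mv² + ½I(v/R)² = ½(1+k)Mv² = Mv².
All of this converts to potential energy at the highest point: Mv₀² = Mgh.
Thus h = (1+k)v₀²/(2g) = 2 × 6.15² / (2 × 9.8) ≈ 3.86 m.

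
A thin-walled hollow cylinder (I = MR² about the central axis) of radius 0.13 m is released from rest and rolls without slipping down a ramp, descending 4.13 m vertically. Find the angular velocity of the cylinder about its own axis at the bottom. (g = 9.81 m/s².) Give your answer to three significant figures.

With I = MR², the ratio k = I/(MR²) is 1.
The rolling condition ω = v/R makes the rotational term ½I(v/R)² = ½kMv², so KE_total = ½(1+k)Mv² = Mv².
Energy conservation Mgh = ½(1+k)Mv² gives v = √(2gh/(1+k)) = √(2 × 9.81 × 4.13 / 2) = 6.365 m/s.
The angular speed follows from ω = v/R = 6.365/0.13 ≈ 49.0 rad/s.

ω ≈ 49.0 rad/s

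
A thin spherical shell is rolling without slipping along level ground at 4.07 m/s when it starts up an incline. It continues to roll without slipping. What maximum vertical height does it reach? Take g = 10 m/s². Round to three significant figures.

h ≈ 1.38 m

With I = (2/3)MR², the ratio k = I/(MR²) is 2/3.
Since it rolls without slipping, ω = v/R and KE = ½Mv² + ½Iω² = ½(1+k)Mv² = (5/6)Mv².
All of this converts to potential energy at the highest point: (5/6)Mv₀² = Mgh.
Thus h = (1+k)v₀²/(2g) = 1.667 × 4.07² / (2 × 10) ≈ 1.38 m.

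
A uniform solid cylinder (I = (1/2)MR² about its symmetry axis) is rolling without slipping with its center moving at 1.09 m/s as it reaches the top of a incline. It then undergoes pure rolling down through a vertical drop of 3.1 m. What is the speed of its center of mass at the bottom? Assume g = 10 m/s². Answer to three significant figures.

v ≈ 6.52 m/s

With I = (1/2)MR², the ratio k = I/(MR²) is 0.5.
Rolling without slipping gives ω = v/R, so the total kinetic energy is ½Mv² + ½Iω² = ½(1+k)Mv² = (3/4)Mv².
Energy conservation: (3/4)Mv₀² + Mgh = (3/4)Mv², so v² = v₀² + 2gh/(1+k).
v = √(1.09² + 2×10×3.1/1.5) = √42.52 ≈ 6.52 m/s.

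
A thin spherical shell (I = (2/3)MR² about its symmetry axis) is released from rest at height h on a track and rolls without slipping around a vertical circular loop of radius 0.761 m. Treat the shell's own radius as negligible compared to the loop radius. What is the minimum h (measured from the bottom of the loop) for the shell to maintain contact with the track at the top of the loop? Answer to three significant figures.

h_min ≈ 2.16 m

Here I = (2/3)MR², so the shape factor k = I/(MR²) = 2/3.
At the top of the loop, the minimum-contact condition is Mg = Mv_top²/r, so v_top² = gr.
With ω = v/R, the kinetic energy at speed v is ½(1+k)Mv² = (5/6)Mv².
Energy conservation from release (height h) to the top (height 2r): Mgh = Mg(2r) + (5/6)M·gr.
Thus h_min = 2r + (1+k)r/2 = r(2 + 1.667/2) = 0.761 × 2.833 ≈ 2.16 m.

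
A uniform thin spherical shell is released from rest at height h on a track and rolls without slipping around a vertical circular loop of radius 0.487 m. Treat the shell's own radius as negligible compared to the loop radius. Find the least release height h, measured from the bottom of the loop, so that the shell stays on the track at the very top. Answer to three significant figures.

h_min ≈ 1.38 m

For this body I = (2/3)MR², i.e. k = I/(MR²) = 2/3.
At the top of the loop, the minimum-contact condition is Mg = Mv_top²/r, so v_top² = gr.
With ω = v/R, the kinetic energy at speed v is ½(1+k)Mv² = (5/6)Mv².
Energy conservation from release (height h) to the top (height 2r): Mgh = Mg(2r) + (5/6)M·gr.
Thus h_min = 2r + (1+k)r/2 = r(2 + 1.667/2) = 0.487 × 2.833 ≈ 1.38 m.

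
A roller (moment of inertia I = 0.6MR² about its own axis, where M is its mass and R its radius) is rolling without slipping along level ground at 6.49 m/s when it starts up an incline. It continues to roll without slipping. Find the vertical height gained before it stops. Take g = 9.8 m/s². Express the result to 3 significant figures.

With I = 0.6MR², the ratio k = I/(MR²) is 0.6.
Rolling without slipping gives ω = v/R, so the total kinetic energy is ½Mv² + ½Iω² = ½(1+k)Mv² = (4/5)Mv².
At the top the kinetic energy is zero, so (4/5)Mv₀² = Mgh.
Thus h = (1+k)v₀²/(2g) = 1.6 × 6.49² / (2 × 9.8) ≈ 3.44 m.

h ≈ 3.44 m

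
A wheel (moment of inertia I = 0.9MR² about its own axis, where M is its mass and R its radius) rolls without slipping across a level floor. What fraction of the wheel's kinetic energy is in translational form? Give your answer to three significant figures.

fraction ≈ 0.526

For this body I = 0.9MR², i.e. k = I/(MR²) = 0.9.
With ω = v/R, KE_trans = ½Mv² and KE_rot = ½Iω² = ½kMv², so KE_total = ½(1+k)Mv².
The translational fraction is therefore 1/(1+k) = 1/1.9 ≈ 0.526.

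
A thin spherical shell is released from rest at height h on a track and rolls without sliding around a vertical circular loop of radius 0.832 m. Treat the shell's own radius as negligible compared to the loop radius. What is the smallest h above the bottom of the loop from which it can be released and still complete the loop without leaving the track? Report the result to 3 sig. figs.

With I = (2/3)MR², the ratio k = I/(MR²) is 2/3.
At the top of the loop, the minimum-contact condition is Mg = Mv_top²/r, so v_top² = gr.
With ω = v/R, the kinetic energy at speed v is ½(1+k)Mv² = (5/6)Mv².
Energy conservation from release (height h) to the top (height 2r): Mgh = Mg(2r) + (5/6)M·gr.
Thus h_min = 2r + (1+k)r/2 = r(2 + 1.667/2) = 0.832 × 2.833 ≈ 2.36 m.

h_min ≈ 2.36 m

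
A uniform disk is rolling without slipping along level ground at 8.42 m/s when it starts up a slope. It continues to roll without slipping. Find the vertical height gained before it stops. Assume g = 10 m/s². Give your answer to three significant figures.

h ≈ 5.32 m

The moment of inertia is (1/2)MR², giving k ≡ I/(MR²) = 0.5.
Pure rolling means v = ωR; then KE = ½Mv² + ½I(v/R)² = ½(1+k)Mv² = (3/4)Mv².
At the top the kinetic energy is zero, so (3/4)Mv₀² = Mgh.
Thus h = (1+k)v₀²/(2g) = 1.5 × 8.42² / (2 × 10) ≈ 5.32 m.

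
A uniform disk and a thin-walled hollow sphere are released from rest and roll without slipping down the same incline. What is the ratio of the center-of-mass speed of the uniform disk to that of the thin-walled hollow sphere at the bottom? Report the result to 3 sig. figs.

Each satisfies Mgh = ½(1+k)Mv² with k = I/(MR²), so v ∝ 1/√(1+k).
For the uniform disk k = 0.5; for the thin-walled hollow sphere k = 2/3.
v₁/v₂ = √((1+k₂)/(1+k₁)) = √(1.667/1.5) ≈ 1.05.

v_ratio ≈ 1.05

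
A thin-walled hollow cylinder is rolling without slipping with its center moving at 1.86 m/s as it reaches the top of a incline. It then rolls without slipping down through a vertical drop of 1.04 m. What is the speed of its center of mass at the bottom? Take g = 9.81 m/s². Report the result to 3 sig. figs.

v ≈ 3.70 m/s

With I = MR², the ratio k = I/(MR²) is 1.
The rolling condition ω = v/R makes the rotational term ½I(v/R)² = ½kMv², so KE_total = ½(1+k)Mv² = Mv².
Energy conservation: Mv₀² + Mgh = Mv², so v² = v₀² + 2gh/(1+k).
v = √(1.86² + 2×9.81×1.04/2) = √13.66 ≈ 3.70 m/s.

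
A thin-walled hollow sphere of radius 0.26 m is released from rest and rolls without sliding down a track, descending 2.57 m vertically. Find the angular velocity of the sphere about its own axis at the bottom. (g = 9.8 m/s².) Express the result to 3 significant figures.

For this body I = (2/3)MR², i.e. k = I/(MR²) = 2/3.
The rolling condition ω = v/R makes the rotational term ½I(v/R)² = ½kMv², so KE_total = ½(1+k)Mv² = (5/6)Mv².
Energy conservation Mgh = ½(1+k)Mv² gives v = √(2gh/(1+k)) = √(2 × 9.8 × 2.57 / 1.667) = 5.498 m/s.
Then ω = v/R = 5.498 / 0.26 ≈ 21.1 rad/s.

ω ≈ 21.1 rad/s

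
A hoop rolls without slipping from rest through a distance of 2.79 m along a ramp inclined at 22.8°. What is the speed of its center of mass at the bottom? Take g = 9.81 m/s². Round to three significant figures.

With I = MR², the ratio k = I/(MR²) is 1.
Pure rolling means v = ωR; then KE = ½Mv² + ½I(v/R)² = ½(1+k)Mv² = Mv².
The vertical drop is h = L sinθ = 2.79 × sin22.8° = 1.081 m.
Setting Mgh = Mv² gives v = √(2gh/(1+k)) = √(2·9.81·1.081/2) ≈ 3.26 m/s.

v ≈ 3.26 m/s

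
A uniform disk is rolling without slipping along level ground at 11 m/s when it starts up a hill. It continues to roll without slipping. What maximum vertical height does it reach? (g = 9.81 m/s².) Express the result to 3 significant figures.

h ≈ 9.25 m

For this body I = (1/2)MR², i.e. k = I/(MR²) = 0.5.
Rolling without slipping gives ω = v/R, so the total kinetic energy is ½Mv² + ½Iω² = ½(1+k)Mv² = (3/4)Mv².
All of this converts to potential energy at the highest point: (3/4)Mv₀² = Mgh.
Thus h = (1+k)v₀²/(2g) = 1.5 × 11² / (2 × 9.81) ≈ 9.25 m.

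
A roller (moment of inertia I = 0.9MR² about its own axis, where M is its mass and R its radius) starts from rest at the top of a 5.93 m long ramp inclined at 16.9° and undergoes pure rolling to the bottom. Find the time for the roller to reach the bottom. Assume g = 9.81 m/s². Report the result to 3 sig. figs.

With I = 0.9MR², the ratio k = I/(MR²) is 0.9.
Translational: Mg sinθ − f = Ma. Rotational about the CM: fR = Iα = kMRa, so f = kMa.
Hence a = g sinθ/(1+k) = 9.81×sin16.9°/1.9 = 1.501 m/s².
Starting from rest, L = ½at², so t = √(2L/a) = √(2×5.93/1.501) ≈ 2.81 s.

t ≈ 2.81 s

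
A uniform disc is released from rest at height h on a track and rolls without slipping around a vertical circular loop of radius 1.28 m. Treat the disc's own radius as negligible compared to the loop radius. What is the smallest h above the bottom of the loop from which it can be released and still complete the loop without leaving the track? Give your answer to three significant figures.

h_min ≈ 3.52 m

The moment of inertia is (1/2)MR², giving k ≡ I/(MR²) = 0.5.
At the top of the loop, the minimum-contact condition is Mg = Mv_top²/r, so v_top² = gr.
With ω = v/R, the kinetic energy at speed v is ½(1+k)Mv² = (3/4)Mv².
Energy conservation from release (height h) to the top (height 2r): Mgh = Mg(2r) + (3/4)M·gr.
Thus h_min = 2r + (1+k)r/2 = r(2 + 1.5/2) = 1.28 × 2.75 ≈ 3.52 m.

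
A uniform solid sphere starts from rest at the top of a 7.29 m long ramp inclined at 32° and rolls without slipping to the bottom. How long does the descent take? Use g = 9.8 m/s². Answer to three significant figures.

For this body I = (2/5)MR², i.e. k = I/(MR²) = 0.4.
Newton's second law down the slope: Mg sinθ − f = Ma. The torque equation fR = Iα (with α = a/R) gives f = kMa.
Hence a = g sinθ/(1+k) = 9.8×sin32°/1.4 = 3.709 m/s².
Starting from rest, L = ½at², so t = √(2L/a) = √(2×7.29/3.709) ≈ 1.98 s.

t ≈ 1.98 s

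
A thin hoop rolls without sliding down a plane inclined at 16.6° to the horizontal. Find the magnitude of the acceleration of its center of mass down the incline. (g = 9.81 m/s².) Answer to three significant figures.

The moment of inertia is MR², giving k ≡ I/(MR²) = 1.
Along the incline Mg sinθ − f = Ma, and torque about the center fR = Iα = kMR²(a/R) gives f = kMa.
Eliminating f: Mg sinθ = (1+k)Ma, so a = g sinθ/(1+k) = 9.81 × sin16.6° / 2 ≈ 1.40 m/s².

a ≈ 1.40 m/s²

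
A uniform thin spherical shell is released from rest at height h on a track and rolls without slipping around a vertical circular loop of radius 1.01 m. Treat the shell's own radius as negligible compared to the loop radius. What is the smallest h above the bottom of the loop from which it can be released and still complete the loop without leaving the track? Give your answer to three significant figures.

Here I = (2/3)MR², so the shape factor k = I/(MR²) = 2/3.
At the top of the loop, the minimum-contact condition is Mg = Mv_top²/r, so v_top² = gr.
With ω = v/R, the kinetic energy at speed v is ½(1+k)Mv² = (5/6)Mv².
Energy conservation from release (height h) to the top (height 2r): Mgh = Mg(2r) + (5/6)M·gr.
Thus h_min = 2r + (1+k)r/2 = r(2 + 1.667/2) = 1.01 × 2.833 ≈ 2.86 m.

h_min ≈ 2.86 m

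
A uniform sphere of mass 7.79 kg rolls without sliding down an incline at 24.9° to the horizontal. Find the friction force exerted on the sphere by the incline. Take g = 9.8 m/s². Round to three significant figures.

The moment of inertia is (2/5)MR², giving k ≡ I/(MR²) = 0.4.
Along the incline Mg sinθ − f = Ma, and torque about the center fR = Iα = kMR²(a/R) gives f = kMa.
Combining, a = g sinθ/(1+k) and f = kMa = kMg sinθ/(1+k).
f = 0.4 × 7.79 × 9.8 × sin24.9° / 1.4 ≈ 9.18 N.

f ≈ 9.18 N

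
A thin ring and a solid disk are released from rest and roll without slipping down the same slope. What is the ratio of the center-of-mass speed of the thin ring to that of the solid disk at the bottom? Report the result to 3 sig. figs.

v_ratio ≈ 0.866

Each satisfies Mgh = ½(1+k)Mv² with k = I/(MR²), so v ∝ 1/√(1+k).
For the thin ring k = 1; for the solid disk k = 0.5.
v₁/v₂ = √((1+k₂)/(1+k₁)) = √(1.5/2) ≈ 0.866.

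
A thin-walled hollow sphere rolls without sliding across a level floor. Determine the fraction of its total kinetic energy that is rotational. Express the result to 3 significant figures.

fraction ≈ 0.400

The moment of inertia is (2/3)MR², giving k ≡ I/(MR²) = 2/3.
With ω = v/R, KE_trans = ½Mv² and KE_rot = ½Iω² = ½kMv², so KE_total = ½(1+k)Mv².
The rotational fraction is therefore k/(1+k) = (2/3)/1.667 ≈ 0.400.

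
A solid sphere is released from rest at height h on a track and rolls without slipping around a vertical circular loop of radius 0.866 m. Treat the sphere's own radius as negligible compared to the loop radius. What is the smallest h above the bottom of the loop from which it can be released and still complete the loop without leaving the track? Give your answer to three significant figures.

For this body I = (2/5)MR², i.e. k = I/(MR²) = 0.4.
At the top, contact is just lost when gravity alone supplies the centripetal force: Mg = Mv_top²/r, i.e. v_top² = gr.
With ω = v/R, the kinetic energy at speed v is ½(1+k)Mv² = (7/10)Mv².
Energy conservation from release (height h) to the top (height 2r): Mgh = Mg(2r) + (7/10)M·gr.
Thus h_min = 2r + (1+k)r/2 = r(2 + 1.4/2) = 0.866 × 2.7 ≈ 2.34 m.

h_min ≈ 2.34 m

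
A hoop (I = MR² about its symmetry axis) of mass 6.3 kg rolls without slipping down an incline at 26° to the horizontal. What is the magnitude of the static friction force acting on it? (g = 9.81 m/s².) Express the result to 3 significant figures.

f ≈ 13.5 N

Here I = MR², so the shape factor k = I/(MR²) = 1.
Along the incline Mg sinθ − f = Ma, and torque about the center fR = Iα = kMR²(a/R) gives f = kMa.
Combining, a = g sinθ/(1+k) and f = kMa = kMg sinθ/(1+k).
f = 1 × 6.3 × 9.81 × sin26° / 2 ≈ 13.5 N.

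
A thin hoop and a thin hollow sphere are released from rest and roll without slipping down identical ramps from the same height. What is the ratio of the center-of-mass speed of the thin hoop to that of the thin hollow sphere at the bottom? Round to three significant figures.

Each satisfies Mgh = ½(1+k)Mv² with k = I/(MR²), so v ∝ 1/√(1+k).
For the thin hoop k = 1; for the thin hollow sphere k = 2/3.
v₁/v₂ = √((1+k₂)/(1+k₁)) = √(1.667/2) ≈ 0.913.

v_ratio ≈ 0.913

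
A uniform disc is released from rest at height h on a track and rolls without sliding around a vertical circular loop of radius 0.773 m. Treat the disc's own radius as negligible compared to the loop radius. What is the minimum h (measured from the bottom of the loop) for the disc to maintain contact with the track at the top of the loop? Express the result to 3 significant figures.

The moment of inertia is (1/2)MR², giving k ≡ I/(MR²) = 0.5.
At the top of the loop, the minimum-contact condition is Mg = Mv_top²/r, so v_top² = gr.
With ω = v/R, the kinetic energy at speed v is ½(1+k)Mv² = (3/4)Mv².
Energy conservation from release (height h) to the top (height 2r): Mgh = Mg(2r) + (3/4)M·gr.
Thus h_min = 2r + (1+k)r/2 = r(2 + 1.5/2) = 0.773 × 2.75 ≈ 2.13 m.

h_min ≈ 2.13 m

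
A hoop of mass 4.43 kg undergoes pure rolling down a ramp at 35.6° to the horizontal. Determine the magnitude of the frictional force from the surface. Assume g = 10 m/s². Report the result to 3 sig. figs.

f ≈ 12.9 N

With I = MR², the ratio k = I/(MR²) is 1.
Newton's second law down the slope: Mg sinθ − f = Ma. The torque equation fR = Iα (with α = a/R) gives f = kMa.
Combining, a = g sinθ/(1+k) and f = kMa = kMg sinθ/(1+k).
f = 1 × 4.43 × 10 × sin35.6° / 2 ≈ 12.9 N.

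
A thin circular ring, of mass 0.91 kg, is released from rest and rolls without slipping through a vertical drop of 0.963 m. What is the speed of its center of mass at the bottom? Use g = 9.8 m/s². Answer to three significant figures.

v ≈ 3.07 m/s

With I = MR², the ratio k = I/(MR²) is 1.
Pure rolling means v = ωR; then KE = ½Mv² + ½I(v/R)² = ½(1+k)Mv² = Mv².
Energy conservation: Mgh = Mv², so v = √(2gh/(1+k)) = √(2 × 9.8 × 0.963 / 2) ≈ 3.07 m/s.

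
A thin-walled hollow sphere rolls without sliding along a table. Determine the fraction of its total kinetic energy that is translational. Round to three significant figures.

Here I = (2/3)MR², so the shape factor k = I/(MR²) = 2/3.
Since ω = v/R, the translational part is ½Mv² and the rotational part is ½I(v/R)² = ½kMv²; the total is ½(1+k)Mv².
The translational fraction is therefore 1/(1+k) = 1/1.667 ≈ 0.600.

fraction ≈ 0.600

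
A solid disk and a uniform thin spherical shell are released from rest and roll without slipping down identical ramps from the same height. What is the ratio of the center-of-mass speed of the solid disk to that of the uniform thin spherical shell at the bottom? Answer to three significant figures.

Each satisfies Mgh = ½(1+k)Mv² with k = I/(MR²), so v ∝ 1/√(1+k).
For the solid disk k = 0.5; for the uniform thin spherical shell k = 2/3.
v₁/v₂ = √((1+k₂)/(1+k₁)) = √(1.667/1.5) ≈ 1.05.

v_ratio ≈ 1.05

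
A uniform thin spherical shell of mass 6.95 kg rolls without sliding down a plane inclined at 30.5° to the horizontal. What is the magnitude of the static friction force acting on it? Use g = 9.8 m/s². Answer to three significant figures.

The moment of inertia is (2/3)MR², giving k ≡ I/(MR²) = 2/3.
Translational: Mg sinθ − f = Ma. Rotational about the CM: fR = Iα = kMRa, so f = kMa.
Combining, a = g sinθ/(1+k) and f = kMa = kMg sinθ/(1+k).
f = (2/3) × 6.95 × 9.8 × sin30.5° / 1.667 ≈ 13.8 N.

f ≈ 13.8 N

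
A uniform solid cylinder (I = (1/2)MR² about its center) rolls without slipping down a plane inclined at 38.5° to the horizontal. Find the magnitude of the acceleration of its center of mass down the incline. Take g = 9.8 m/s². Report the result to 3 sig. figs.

The moment of inertia is (1/2)MR², giving k ≡ I/(MR²) = 0.5.
Newton's second law down the slope: Mg sinθ − f = Ma. The torque equation fR = Iα (with α = a/R) gives f = kMa.
Eliminating f: Mg sinθ = (1+k)Ma, so a = g sinθ/(1+k) = 9.8 × sin38.5° / 1.5 ≈ 4.07 m/s².

a ≈ 4.07 m/s²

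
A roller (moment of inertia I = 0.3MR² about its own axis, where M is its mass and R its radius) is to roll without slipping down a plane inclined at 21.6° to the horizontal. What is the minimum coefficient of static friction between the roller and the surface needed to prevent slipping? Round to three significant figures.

With I = 0.3MR², the ratio k = I/(MR²) is 0.3.
Along the incline Mg sinθ − f = Ma, and torque about the center fR = Iα = kMR²(a/R) gives f = kMa.
These give a = g sinθ/(1+k) and the required friction f = kMg sinθ/(1+k).
The normal force is N = Mg cosθ, so μ_min = f/N = k tanθ/(1+k).
μ_min = 0.3 × tan21.6° / 1.3 ≈ 0.0914.

μ_min ≈ 0.0914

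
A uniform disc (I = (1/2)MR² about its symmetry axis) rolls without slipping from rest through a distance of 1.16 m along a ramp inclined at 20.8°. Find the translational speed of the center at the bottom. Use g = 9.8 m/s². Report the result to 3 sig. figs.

v ≈ 2.32 m/s

With I = (1/2)MR², the ratio k = I/(MR²) is 0.5.
Pure rolling means v = ωR; then KE = ½Mv² + ½I(v/R)² = ½(1+k)Mv² = (3/4)Mv².
The vertical drop is h = L sinθ = 1.16 × sin20.8° = 0.4119 m.
Setting Mgh = (3/4)Mv² gives v = √(2gh/(1+k)) = √(2·9.8·0.4119/1.5) ≈ 2.32 m/s.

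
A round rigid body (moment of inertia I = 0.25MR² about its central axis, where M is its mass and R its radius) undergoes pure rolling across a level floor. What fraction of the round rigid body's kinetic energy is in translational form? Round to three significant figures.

For this body I = 0.25MR², i.e. k = I/(MR²) = 0.25.
Since ω = v/R, the translational part is ½Mv² and the rotational part is ½I(v/R)² = ½kMv²; the total is ½(1+k)Mv².
The translational fraction is therefore 1/(1+k) = 1/1.25 ≈ 0.800.

fraction ≈ 0.800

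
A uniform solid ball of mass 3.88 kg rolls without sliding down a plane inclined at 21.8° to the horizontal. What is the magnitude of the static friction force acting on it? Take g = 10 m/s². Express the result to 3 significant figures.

f ≈ 4.12 N

Here I = (2/5)MR², so the shape factor k = I/(MR²) = 0.4.
Along the incline Mg sinθ − f = Ma, and torque about the center fR = Iα = kMR²(a/R) gives f = kMa.
Combining, a = g sinθ/(1+k) and f = kMa = kMg sinθ/(1+k).
f = 0.4 × 3.88 × 10 × sin21.8° / 1.4 ≈ 4.12 N.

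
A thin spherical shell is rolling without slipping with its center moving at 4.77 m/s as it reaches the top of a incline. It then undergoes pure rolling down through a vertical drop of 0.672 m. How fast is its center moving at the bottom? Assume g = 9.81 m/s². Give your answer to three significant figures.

v ≈ 5.54 m/s

Here I = (2/3)MR², so the shape factor k = I/(MR²) = 2/3.
Pure rolling means v = ωR; then KE = ½Mv² + ½I(v/R)² = ½(1+k)Mv² = (5/6)Mv².
Energy conservation: (5/6)Mv₀² + Mgh = (5/6)Mv², so v² = v₀² + 2gh/(1+k).
v = √(4.77² + 2×9.81×0.672/1.667) = √30.66 ≈ 5.54 m/s.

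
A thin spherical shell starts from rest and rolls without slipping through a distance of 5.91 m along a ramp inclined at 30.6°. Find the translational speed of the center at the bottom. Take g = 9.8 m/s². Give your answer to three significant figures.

v ≈ 5.95 m/s

For this body I = (2/3)MR², i.e. k = I/(MR²) = 2/3.
Pure rolling means v = ωR; then KE = ½Mv² + ½I(v/R)² = ½(1+k)Mv² = (5/6)Mv².
The vertical drop is h = L sinθ = 5.91 × sin30.6° = 3.008 m.
Energy conservation: Mgh = (5/6)Mv², so v = √(2gh/(1+k)) = √(2 × 9.8 × 3.008 / 1.667) ≈ 5.95 m/s.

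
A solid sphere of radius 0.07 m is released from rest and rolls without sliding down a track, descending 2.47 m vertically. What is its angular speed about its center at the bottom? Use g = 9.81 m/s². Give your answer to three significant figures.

ω ≈ 84.0 rad/s

For this body I = (2/5)MR², i.e. k = I/(MR²) = 0.4.
Rolling without slipping gives ω = v/R, so the total kinetic energy is ½Mv² + ½Iω² = ½(1+k)Mv² = (7/10)Mv².
Energy conservation Mgh = ½(1+k)Mv² gives v = √(2gh/(1+k)) = √(2 × 9.81 × 2.47 / 1.4) = 5.883 m/s.
The angular speed follows from ω = v/R = 5.883/0.07 ≈ 84.0 rad/s.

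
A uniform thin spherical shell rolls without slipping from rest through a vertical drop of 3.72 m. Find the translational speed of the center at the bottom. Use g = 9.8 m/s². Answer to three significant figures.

v ≈ 6.61 m/s

Here I = (2/3)MR², so the shape factor k = I/(MR²) = 2/3.
The rolling condition ω = v/R makes the rotational term ½I(v/R)² = ½kMv², so KE_total = ½(1+k)Mv² = (5/6)Mv².
Setting Mgh = (5/6)Mv² gives v = √(2gh/(1+k)) = √(2·9.8·3.72/1.667) ≈ 6.61 m/s.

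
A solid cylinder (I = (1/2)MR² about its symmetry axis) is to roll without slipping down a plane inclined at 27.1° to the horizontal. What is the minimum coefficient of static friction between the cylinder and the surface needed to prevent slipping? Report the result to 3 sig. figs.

The moment of inertia is (1/2)MR², giving k ≡ I/(MR²) = 0.5.
Translational: Mg sinθ − f = Ma. Rotational about the CM: fR = Iα = kMRa, so f = kMa.
These give a = g sinθ/(1+k) and the required friction f = kMg sinθ/(1+k).
The normal force is N = Mg cosθ, so μ_min = f/N = k tanθ/(1+k).
μ_min = 0.5 × tan27.1° / 1.5 ≈ 0.171.

μ_min ≈ 0.171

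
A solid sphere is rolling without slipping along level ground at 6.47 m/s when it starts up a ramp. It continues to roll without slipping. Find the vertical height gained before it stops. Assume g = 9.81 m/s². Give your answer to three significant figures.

h ≈ 2.99 m

For this body I = (2/5)MR², i.e. k = I/(MR²) = 0.4.
The rolling condition ω = v/R makes the rotational term ½I(v/R)² = ½kMv², so KE_total = ½(1+k)Mv² = (7/10)Mv².
All of this converts to potential energy at the highest point: (7/10)Mv₀² = Mgh.
Thus h = (1+k)v₀²/(2g) = 1.4 × 6.47² / (2 × 9.81) ≈ 2.99 m.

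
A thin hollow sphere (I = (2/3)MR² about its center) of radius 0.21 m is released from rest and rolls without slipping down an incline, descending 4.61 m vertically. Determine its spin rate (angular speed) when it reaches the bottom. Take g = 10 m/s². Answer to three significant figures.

The moment of inertia is (2/3)MR², giving k ≡ I/(MR²) = 2/3.
Pure rolling means v = ωR; then KE = ½Mv² + ½I(v/R)² = ½(1+k)Mv² = (5/6)Mv².
Energy conservation Mgh = ½(1+k)Mv² gives v = √(2gh/(1+k)) = √(2 × 10 × 4.61 / 1.667) = 7.438 m/s.
The angular speed follows from ω = v/R = 7.438/0.21 ≈ 35.4 rad/s.

ω ≈ 35.4 rad/s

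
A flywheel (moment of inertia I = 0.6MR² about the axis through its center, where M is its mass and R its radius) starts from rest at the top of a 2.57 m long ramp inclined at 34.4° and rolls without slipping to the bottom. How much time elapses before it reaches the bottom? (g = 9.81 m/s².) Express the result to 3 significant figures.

Here I = 0.6MR², so the shape factor k = I/(MR²) = 0.6.
Newton's second law down the slope: Mg sinθ − f = Ma. The torque equation fR = Iα (with α = a/R) gives f = kMa.
Hence a = g sinθ/(1+k) = 9.81×sin34.4°/1.6 = 3.464 m/s².
Starting from rest, L = ½at², so t = √(2L/a) = √(2×2.57/3.464) ≈ 1.22 s.

t ≈ 1.22 s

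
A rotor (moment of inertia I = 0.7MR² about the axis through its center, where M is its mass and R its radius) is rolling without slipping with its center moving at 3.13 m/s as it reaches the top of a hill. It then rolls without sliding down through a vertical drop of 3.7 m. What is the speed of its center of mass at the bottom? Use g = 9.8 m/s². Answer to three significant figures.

v ≈ 7.24 m/s

The moment of inertia is 0.7MR², giving k ≡ I/(MR²) = 0.7.
Pure rolling means v = ωR; then KE = ½Mv² + ½I(v/R)² = ½(1+k)Mv² = (17/20)Mv².
Energy conservation: (17/20)Mv₀² + Mgh = (17/20)Mv², so v² = v₀² + 2gh/(1+k).
v = √(3.13² + 2×9.8×3.7/1.7) = √52.46 ≈ 7.24 m/s.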